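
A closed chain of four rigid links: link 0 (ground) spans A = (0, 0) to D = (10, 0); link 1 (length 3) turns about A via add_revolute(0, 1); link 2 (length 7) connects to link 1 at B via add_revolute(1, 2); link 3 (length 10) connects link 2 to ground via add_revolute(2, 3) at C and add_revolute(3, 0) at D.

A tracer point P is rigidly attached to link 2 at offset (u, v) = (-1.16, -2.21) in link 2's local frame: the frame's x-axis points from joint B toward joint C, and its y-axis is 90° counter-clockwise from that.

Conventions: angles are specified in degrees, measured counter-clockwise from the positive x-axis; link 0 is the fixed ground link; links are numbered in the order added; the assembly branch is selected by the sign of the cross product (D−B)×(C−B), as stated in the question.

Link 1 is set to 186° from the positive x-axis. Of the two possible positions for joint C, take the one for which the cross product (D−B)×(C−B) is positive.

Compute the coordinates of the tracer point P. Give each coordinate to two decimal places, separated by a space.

A=(0,0), D=(10.00,0)
B = A + 3.00·(cos186°, sin186°) = (-2.9836, -0.3136)
|BD| = 12.9874
circle(B,7.00) ∩ circle(D,10.00): a=4.5302, h=5.3364
  candidates: C₊=(1.4165,5.1306) cross=69.306; C₋=(1.6742,-5.5390) cross=-69.306
  branch + wants cross > 0 → take C=(1.4165,5.1306) (cross=69.306)
ex = (C−B)/|BC| = (0.6286,0.7777); ey = (-0.7777,0.6286)
P = B + -1.16·ex + -2.21·ey = (-1.9939,-2.6049)

-1.99 -2.60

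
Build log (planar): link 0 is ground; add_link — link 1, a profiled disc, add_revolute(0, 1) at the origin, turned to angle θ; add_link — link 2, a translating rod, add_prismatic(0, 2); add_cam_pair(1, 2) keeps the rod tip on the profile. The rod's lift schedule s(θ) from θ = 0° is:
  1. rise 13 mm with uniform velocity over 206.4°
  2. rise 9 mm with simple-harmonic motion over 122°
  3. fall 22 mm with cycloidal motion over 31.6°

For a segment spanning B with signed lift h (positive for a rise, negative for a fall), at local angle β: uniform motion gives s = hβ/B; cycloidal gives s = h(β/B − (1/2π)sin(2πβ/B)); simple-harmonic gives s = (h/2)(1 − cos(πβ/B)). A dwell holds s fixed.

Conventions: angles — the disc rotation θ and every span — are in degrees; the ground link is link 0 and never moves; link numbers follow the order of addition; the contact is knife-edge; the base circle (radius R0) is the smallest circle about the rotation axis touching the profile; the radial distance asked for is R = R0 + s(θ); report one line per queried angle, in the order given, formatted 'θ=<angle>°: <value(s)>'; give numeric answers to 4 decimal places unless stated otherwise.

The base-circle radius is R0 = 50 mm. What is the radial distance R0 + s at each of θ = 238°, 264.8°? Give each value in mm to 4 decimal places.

seg 1 [0°–206.4°] uniform, h=13: full span → s += 13 → s = 13.0000
seg 2 [206.4°–328.4°] simple-harmonic, h=9: θ=238° here. β=31.6, B=122. 9/2·(1 − cos(π·0.2590)) = 1.4094 → s = 14.4094
seg 2 [206.4°–328.4°] simple-harmonic, h=9: θ=264.8° here. β=58.4, B=122. 9/2·(1 − cos(π·0.4787)) = 4.1989 → s = 17.1989
θ=238°: R = R0 + s = 50 + 14.4094 = 64.4094
θ=264.8°: R = R0 + s = 50 + 17.1989 = 67.1989

θ=238°: 64.4094
θ=264.8°: 67.1989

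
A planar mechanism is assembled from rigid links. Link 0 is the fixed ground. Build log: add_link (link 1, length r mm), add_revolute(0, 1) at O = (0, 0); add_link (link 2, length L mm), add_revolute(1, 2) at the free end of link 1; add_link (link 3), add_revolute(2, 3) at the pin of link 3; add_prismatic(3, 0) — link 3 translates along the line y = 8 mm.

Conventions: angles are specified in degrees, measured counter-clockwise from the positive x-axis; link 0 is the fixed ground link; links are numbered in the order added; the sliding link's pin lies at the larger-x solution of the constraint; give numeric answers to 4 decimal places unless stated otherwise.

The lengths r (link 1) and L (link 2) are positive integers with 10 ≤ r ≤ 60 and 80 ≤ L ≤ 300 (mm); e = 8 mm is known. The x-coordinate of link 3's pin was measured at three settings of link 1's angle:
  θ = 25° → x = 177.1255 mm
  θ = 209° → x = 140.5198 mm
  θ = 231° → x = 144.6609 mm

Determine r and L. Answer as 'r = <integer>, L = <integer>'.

constraint per measurement: (x − r cos θ)² + (r sin θ − e)² = L²
subtracting the θ₁ and θ₂ equations cancels the r² and L² terms:
r = (x₁² − x₂²) / (2[(x₁cos θ₁ + e sin θ₁) − (x₂cos θ₂ + e sin θ₂)]) = 20.0000 → r = 20
L² = (x₁ − r cos θ₁)² + (r sin θ₁ − e)² = 25280.9961 → L = 159.0000 → L = 159
check at θ₃=231°: x = 144.6609 (printed 144.6609) ✓

r = 20, L = 159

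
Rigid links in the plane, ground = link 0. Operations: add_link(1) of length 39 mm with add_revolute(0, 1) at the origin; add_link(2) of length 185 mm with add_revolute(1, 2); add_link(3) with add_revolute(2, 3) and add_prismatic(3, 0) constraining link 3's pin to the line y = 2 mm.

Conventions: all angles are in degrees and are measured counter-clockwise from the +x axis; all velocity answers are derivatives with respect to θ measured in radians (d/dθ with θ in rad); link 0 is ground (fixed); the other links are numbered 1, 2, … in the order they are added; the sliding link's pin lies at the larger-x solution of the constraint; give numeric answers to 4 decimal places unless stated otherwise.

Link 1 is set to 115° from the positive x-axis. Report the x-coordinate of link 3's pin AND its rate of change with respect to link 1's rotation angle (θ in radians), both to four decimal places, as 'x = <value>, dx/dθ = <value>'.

geometry: r = 39 mm, L = 185 mm, e = 2 mm
crank pin P = (r cos θ, r sin θ) = (-16.482112, 35.346004)
h = r sin θ − e = 35.346004 − 2 = 33.346004
x = r cos θ + √(L² − h²) = -16.482112 + 181.969899 = 165.487787
dx/dθ = −r sin θ − h·r cos θ/√(L² − h²) (θ in radians; h = 33.346004) = -32.325655

x = 165.4878, dx/dθ = -32.3257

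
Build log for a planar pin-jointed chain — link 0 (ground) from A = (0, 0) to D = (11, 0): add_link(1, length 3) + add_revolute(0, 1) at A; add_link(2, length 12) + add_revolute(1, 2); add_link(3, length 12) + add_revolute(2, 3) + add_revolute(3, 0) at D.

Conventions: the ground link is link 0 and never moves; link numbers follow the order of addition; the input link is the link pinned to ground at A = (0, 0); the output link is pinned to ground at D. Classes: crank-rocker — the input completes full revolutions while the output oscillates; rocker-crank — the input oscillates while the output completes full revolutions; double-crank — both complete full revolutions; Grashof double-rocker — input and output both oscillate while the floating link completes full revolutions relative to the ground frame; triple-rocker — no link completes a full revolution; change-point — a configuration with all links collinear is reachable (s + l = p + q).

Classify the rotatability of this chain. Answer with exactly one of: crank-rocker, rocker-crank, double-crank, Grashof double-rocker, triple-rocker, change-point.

lengths: ground=11, input=3, coupler=12, output=12
sorted: s=3 (shortest), l=12 (longest), p+q=23
s + l = 15 vs p + q = 23
s + l < p + q (Grashof) with shortest = input link → crank-rocker

crank-rocker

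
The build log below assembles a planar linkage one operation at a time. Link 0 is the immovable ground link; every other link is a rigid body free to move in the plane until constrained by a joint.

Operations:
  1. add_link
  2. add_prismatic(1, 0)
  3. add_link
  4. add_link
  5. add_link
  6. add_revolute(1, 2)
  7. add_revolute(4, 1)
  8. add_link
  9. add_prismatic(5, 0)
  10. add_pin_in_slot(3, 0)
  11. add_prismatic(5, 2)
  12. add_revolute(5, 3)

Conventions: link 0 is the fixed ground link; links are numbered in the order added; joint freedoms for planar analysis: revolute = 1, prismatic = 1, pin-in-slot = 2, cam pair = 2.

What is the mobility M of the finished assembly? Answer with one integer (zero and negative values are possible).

ground; <1,0,0>
#1 <2,0,0>
P:1↔0 J1 <2,1,0>
#2 <3,1,0>
#3 <4,1,0>
#4 <5,1,0>
R:1↔2 J1 <5,2,0>
R:4↔1 J1 <5,3,0>
#5 <6,3,0>
P:5↔0 J1 <6,4,0>
PS:3↔0 J2 <6,4,1>
P:5↔2 J1 <6,5,1>
R:5↔3 J1 <6,6,1>
3×5 − 2×6 − 1×1 = 2

M = 2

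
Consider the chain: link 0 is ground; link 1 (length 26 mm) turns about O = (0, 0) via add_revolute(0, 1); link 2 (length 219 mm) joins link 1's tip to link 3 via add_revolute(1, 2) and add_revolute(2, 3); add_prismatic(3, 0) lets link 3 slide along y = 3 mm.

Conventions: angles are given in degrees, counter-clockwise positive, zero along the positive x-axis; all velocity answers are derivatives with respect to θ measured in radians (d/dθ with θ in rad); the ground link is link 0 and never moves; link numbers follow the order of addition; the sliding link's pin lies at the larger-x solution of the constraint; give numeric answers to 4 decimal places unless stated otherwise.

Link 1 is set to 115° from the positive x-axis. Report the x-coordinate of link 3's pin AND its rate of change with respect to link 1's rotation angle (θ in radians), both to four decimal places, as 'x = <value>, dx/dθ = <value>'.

geometry: r = 26 mm, L = 219 mm, e = 3 mm
crank pin P = (r cos θ, r sin θ) = (-10.988075, 23.564002)
h = r sin θ − e = 23.564002 − 3 = 20.564002
x = r cos θ + √(L² − h²) = -10.988075 + 218.032387 = 207.044312
dx/dθ = −r sin θ − h·r cos θ/√(L² − h²) (θ in radians; h = 20.564002) = -22.527648

x = 207.0443, dx/dθ = -22.5276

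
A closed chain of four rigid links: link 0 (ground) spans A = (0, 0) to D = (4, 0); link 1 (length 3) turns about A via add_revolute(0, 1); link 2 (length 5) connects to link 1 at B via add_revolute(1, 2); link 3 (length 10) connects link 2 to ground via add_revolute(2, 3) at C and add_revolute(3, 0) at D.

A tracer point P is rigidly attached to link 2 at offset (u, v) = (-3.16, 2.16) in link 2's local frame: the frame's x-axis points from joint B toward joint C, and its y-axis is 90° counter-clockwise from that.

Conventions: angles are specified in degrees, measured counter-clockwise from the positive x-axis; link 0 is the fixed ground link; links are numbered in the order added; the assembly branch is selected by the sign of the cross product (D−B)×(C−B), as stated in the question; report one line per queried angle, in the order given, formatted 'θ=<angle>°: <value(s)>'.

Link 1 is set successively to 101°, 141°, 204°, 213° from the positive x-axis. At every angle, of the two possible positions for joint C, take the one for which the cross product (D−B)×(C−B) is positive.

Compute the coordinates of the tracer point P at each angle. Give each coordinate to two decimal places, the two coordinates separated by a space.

A=(0,0), D=(4.00,0)
θ=101°: B = A + 3.00·(cos101°, sin101°) = (-0.5724, 2.9449)
θ=101°: |BD| = 5.4387
θ=101°: circle(B,5.00) ∩ circle(D,10.00): a=-4.1757, h=2.7502
θ=101°:   candidates: C₊=(-2.5939,7.5180) cross=14.958; C₋=(-5.5722,2.8937) cross=-14.958
θ=101°:   branch + wants cross > 0 → take C=(-2.5939,7.5180) (cross=14.958)
θ=101°: ex = (C−B)/|BC| = (-0.4043,0.9146); ey = (-0.9146,-0.4043)
θ=101°: P = B + -3.16·ex + 2.16·ey = (-1.2705,-0.8186)
θ=141°: B = A + 3.00·(cos141°, sin141°) = (-2.3314, 1.8880)
θ=141°: |BD| = 6.6069
θ=141°: circle(B,5.00) ∩ circle(D,10.00): a=-2.3724, h=4.4013
θ=141°:   candidates: C₊=(-3.3472,6.7837) cross=29.079; C₋=(-5.8626,-1.6519) cross=-29.079
θ=141°:   branch + wants cross > 0 → take C=(-3.3472,6.7837) (cross=29.079)
θ=141°: ex = (C−B)/|BC| = (-0.2032,0.9791); ey = (-0.9791,-0.2032)
θ=141°: P = B + -3.16·ex + 2.16·ey = (-3.8044,-1.6450)
θ=204°: B = A + 3.00·(cos204°, sin204°) = (-2.7406, -1.2202)
θ=204°: |BD| = 6.8502
θ=204°: circle(B,5.00) ∩ circle(D,10.00): a=-2.0492, h=4.5608
θ=204°:   candidates: C₊=(-5.5695,2.9026) cross=31.242; C₋=(-3.9447,-6.0731) cross=-31.242
θ=204°:   branch + wants cross > 0 → take C=(-5.5695,2.9026) (cross=31.242)
θ=204°: ex = (C−B)/|BC| = (-0.5658,0.8246); ey = (-0.8246,-0.5658)
θ=204°: P = B + -3.16·ex + 2.16·ey = (-2.7339,-5.0479)
θ=213°: B = A + 3.00·(cos213°, sin213°) = (-2.5160, -1.6339)
θ=213°: |BD| = 6.7177
θ=213°: circle(B,5.00) ∩ circle(D,10.00): a=-2.2234, h=4.4785
θ=213°:   candidates: C₊=(-5.7619,2.1693) cross=30.085; C₋=(-3.5833,-6.5187) cross=-30.085
θ=213°:   branch + wants cross > 0 → take C=(-5.7619,2.1693) (cross=30.085)
θ=213°: ex = (C−B)/|BC| = (-0.6492,0.7606); ey = (-0.7606,-0.6492)
θ=213°: P = B + -3.16·ex + 2.16·ey = (-2.1076,-5.4398)

θ=101°: -1.27 -0.82
θ=141°: -3.80 -1.64
θ=204°: -2.73 -5.05
θ=213°: -2.11 -5.44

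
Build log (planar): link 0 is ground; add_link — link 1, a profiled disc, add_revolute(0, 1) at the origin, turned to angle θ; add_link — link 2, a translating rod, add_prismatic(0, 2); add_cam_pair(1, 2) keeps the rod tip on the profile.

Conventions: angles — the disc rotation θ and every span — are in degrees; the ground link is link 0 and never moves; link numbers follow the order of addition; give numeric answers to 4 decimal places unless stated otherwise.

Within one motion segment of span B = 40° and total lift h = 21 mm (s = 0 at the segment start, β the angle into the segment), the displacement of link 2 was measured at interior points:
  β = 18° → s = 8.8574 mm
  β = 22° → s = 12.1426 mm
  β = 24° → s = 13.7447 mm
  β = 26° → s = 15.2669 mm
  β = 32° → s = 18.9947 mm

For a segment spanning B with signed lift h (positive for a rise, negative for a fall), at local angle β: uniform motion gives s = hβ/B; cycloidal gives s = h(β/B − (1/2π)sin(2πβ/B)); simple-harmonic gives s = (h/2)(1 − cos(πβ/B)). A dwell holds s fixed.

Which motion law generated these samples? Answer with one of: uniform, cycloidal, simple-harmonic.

candidates at β/B = r: uniform s = h·r (linear in β); cycloidal s = h·(r − sin(2πr)/(2π)); simple-harmonic s = (h/2)(1 − cos(πr))
β=18°: printed 8.8574 | uniform 9.4500, cycloidal 8.4172, simple-harmonic 8.8574
β=22°: printed 12.1426 | uniform 11.5500, cycloidal 12.5828, simple-harmonic 12.1426
β=24°: printed 13.7447 | uniform 12.6000, cycloidal 14.5645, simple-harmonic 13.7447
β=26°: printed 15.2669 | uniform 13.6500, cycloidal 16.3539, simple-harmonic 15.2669
β=32°: printed 18.9947 | uniform 16.8000, cycloidal 19.9787, simple-harmonic 18.9947
only one law matches every sample → simple-harmonic

simple-harmonic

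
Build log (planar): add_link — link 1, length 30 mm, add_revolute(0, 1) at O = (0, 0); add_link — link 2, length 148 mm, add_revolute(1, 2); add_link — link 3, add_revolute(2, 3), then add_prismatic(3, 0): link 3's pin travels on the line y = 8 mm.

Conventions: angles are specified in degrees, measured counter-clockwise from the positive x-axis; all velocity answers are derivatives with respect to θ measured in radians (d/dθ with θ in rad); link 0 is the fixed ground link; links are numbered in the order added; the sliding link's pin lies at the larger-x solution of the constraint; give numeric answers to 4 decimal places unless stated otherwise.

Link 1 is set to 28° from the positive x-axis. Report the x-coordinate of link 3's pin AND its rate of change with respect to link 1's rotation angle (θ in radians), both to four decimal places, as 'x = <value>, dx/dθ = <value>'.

geometry: r = 30 mm, L = 148 mm, e = 8 mm
crank pin P = (r cos θ, r sin θ) = (26.488428, 14.084147)
h = r sin θ − e = 14.084147 − 8 = 6.084147
x = r cos θ + √(L² − h²) = 26.488428 + 147.874890 = 174.363318
dx/dθ = −r sin θ − h·r cos θ/√(L² − h²) (θ in radians; h = 6.084147) = -15.173984

x = 174.3633, dx/dθ = -15.1740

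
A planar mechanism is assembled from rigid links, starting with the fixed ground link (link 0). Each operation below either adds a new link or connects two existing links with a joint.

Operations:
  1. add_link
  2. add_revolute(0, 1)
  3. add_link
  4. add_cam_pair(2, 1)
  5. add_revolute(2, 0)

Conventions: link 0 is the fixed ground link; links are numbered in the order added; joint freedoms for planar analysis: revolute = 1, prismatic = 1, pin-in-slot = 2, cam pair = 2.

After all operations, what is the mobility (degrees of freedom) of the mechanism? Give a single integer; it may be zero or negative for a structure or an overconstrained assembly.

ground; <1,0,0>
#1 <2,0,0>
R:0↔1 J1 <2,1,0>
#2 <3,1,0>
C:2↔1 J2 <3,1,1>
R:2↔0 J1 <3,2,1>
3×2 − 2×2 − 1×1 = 1

M = 1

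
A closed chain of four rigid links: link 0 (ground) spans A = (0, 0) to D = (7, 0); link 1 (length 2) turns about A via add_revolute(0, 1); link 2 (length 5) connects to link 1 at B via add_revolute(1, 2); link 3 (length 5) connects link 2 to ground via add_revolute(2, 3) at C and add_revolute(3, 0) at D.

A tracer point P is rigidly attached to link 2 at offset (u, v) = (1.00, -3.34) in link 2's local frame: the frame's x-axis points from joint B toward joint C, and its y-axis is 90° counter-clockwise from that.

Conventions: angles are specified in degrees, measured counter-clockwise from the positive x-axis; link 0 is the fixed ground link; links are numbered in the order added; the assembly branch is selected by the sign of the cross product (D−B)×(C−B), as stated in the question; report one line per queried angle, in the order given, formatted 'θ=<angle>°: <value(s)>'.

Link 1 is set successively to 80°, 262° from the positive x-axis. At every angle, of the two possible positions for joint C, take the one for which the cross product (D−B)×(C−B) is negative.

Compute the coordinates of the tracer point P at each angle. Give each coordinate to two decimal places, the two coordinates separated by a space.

A=(0,0), D=(7.00,0)
θ=80°: B = A + 2.00·(cos80°, sin80°) = (0.3473, 1.9696)
θ=80°: |BD| = 6.9381
θ=80°: circle(B,5.00) ∩ circle(D,5.00): a=3.4691, h=3.6008
θ=80°:   candidates: C₊=(4.6958,4.4374) cross=24.983; C₋=(2.6515,-2.4678) cross=-24.983
θ=80°:   branch - wants cross < 0 → take C=(2.6515,-2.4678) (cross=-24.983)
θ=80°: ex = (C−B)/|BC| = (0.4608,-0.8875); ey = (0.8875,0.4608)
θ=80°: P = B + 1.00·ex + -3.34·ey = (-2.1561,-0.4570)
θ=262°: B = A + 2.00·(cos262°, sin262°) = (-0.2783, -1.9805)
θ=262°: |BD| = 7.5430
θ=262°: circle(B,5.00) ∩ circle(D,5.00): a=3.7715, h=3.2826
θ=262°:   candidates: C₊=(2.4989,2.1772) cross=24.761; C₋=(4.2227,-4.1577) cross=-24.761
θ=262°:   branch - wants cross < 0 → take C=(4.2227,-4.1577) (cross=-24.761)
θ=262°: ex = (C−B)/|BC| = (0.9002,-0.4354); ey = (0.4354,0.9002)
θ=262°: P = B + 1.00·ex + -3.34·ey = (-0.8325,-5.4227)

θ=80°: -2.16 -0.46
θ=262°: -0.83 -5.42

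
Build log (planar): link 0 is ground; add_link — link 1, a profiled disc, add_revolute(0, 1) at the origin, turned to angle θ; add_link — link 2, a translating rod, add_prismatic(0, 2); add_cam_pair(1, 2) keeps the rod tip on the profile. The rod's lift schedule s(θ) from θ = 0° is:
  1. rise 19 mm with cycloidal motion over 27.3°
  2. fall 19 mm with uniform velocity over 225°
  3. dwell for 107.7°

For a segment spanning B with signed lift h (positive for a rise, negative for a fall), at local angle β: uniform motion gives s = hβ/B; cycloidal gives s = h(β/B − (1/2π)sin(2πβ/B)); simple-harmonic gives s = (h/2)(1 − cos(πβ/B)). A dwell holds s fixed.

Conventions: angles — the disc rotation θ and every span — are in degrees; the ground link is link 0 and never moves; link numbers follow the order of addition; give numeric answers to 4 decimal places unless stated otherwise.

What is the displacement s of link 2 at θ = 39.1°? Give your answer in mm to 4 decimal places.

seg 1 [0°–27.3°] cycloidal, h=19: full span → s += 19 → s = 19.0000
seg 2 [27.3°–252.3°] uniform, h=-19: θ=39.1° here. β=11.8, B=225. -19·11.8/225 = -0.9964 → s = 18.0036

18.0036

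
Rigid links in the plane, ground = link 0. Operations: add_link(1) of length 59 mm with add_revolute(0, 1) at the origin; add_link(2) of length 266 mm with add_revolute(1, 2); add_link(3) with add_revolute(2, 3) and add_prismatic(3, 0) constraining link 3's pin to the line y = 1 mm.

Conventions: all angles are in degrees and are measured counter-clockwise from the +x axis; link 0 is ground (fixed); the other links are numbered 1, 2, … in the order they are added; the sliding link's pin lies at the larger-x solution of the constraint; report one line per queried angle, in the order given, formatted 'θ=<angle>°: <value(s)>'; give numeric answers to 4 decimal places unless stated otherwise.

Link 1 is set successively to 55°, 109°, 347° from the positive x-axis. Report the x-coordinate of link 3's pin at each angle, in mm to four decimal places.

geometry: r = 59 mm, L = 266 mm, e = 1 mm
θ=55°: crank pin P = (r cos θ, r sin θ) = (33.841010, 48.329971)
θ=55°: h = r sin θ − e = 48.329971 − 1 = 47.329971
θ=55°: x = r cos θ + √(L² − h²) = 33.841010 + 261.755370 = 295.596380
θ=109°: crank pin P = (r cos θ, r sin θ) = (-19.208521, 55.785596)
θ=109°: h = r sin θ − e = 55.785596 − 1 = 54.785596
θ=109°: x = r cos θ + √(L² − h²) = -19.208521 + 260.297020 = 241.088499
θ=347°: crank pin P = (r cos θ, r sin θ) = (57.487834, -13.272112)
θ=347°: h = r sin θ − e = -13.272112 − 1 = -14.272112
θ=347°: x = r cos θ + √(L² − h²) = 57.487834 + 265.616842 = 323.104676

θ=55°: 295.5964
θ=109°: 241.0885
θ=347°: 323.1047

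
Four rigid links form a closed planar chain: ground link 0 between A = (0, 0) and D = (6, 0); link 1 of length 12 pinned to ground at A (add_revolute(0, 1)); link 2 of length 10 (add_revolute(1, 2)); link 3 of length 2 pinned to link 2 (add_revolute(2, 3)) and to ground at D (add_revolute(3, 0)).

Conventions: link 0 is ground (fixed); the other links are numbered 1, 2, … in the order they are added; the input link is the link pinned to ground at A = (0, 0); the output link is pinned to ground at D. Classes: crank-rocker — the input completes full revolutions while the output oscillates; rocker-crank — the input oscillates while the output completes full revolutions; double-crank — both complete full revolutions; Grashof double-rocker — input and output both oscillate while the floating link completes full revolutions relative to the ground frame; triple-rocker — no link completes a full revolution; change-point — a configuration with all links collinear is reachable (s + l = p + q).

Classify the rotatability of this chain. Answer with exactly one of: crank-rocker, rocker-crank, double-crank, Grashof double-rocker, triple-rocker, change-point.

lengths: ground=6, input=12, coupler=10, output=2
sorted: s=2 (shortest), l=12 (longest), p+q=16
s + l = 14 vs p + q = 16
s + l < p + q (Grashof) with shortest = output link → rocker-crank

rocker-crank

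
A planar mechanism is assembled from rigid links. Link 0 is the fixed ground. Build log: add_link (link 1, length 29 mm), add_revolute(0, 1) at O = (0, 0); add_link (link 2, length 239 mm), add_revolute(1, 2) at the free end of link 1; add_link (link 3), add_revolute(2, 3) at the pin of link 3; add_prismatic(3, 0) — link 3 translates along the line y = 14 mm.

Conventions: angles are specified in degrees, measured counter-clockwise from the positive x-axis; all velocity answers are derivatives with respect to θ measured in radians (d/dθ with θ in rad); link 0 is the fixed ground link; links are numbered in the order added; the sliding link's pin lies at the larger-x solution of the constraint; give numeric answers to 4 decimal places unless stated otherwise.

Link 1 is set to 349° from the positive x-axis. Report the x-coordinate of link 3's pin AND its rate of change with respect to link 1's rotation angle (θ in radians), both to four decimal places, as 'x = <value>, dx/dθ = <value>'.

geometry: r = 29 mm, L = 239 mm, e = 14 mm
crank pin P = (r cos θ, r sin θ) = (28.467188, -5.533461)
h = r sin θ − e = -5.533461 − 14 = -19.533461
x = r cos θ + √(L² − h²) = 28.467188 + 238.200428 = 266.667616
dx/dθ = −r sin θ − h·r cos θ/√(L² − h²) (θ in radians; h = -19.533461) = 7.867893

x = 266.6676, dx/dθ = 7.8679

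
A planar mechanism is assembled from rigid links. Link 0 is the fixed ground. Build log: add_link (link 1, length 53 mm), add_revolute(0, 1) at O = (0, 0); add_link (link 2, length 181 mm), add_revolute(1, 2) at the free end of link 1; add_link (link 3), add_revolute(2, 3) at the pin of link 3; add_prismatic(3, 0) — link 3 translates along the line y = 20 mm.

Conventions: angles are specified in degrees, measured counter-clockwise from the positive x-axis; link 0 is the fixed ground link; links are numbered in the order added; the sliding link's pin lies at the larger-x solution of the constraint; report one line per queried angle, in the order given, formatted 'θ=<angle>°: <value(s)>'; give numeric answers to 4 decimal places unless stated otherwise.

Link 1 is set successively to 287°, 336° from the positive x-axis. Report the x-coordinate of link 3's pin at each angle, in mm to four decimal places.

geometry: r = 53 mm, L = 181 mm, e = 20 mm
θ=287°: crank pin P = (r cos θ, r sin θ) = (15.495700, -50.684152)
θ=287°: h = r sin θ − e = -50.684152 − 20 = -70.684152
θ=287°: x = r cos θ + √(L² − h²) = 15.495700 + 166.627581 = 182.123281
θ=336°: crank pin P = (r cos θ, r sin θ) = (48.417909, -21.557042)
θ=336°: h = r sin θ − e = -21.557042 − 20 = -41.557042
θ=336°: x = r cos θ + √(L² − h²) = 48.417909 + 176.164730 = 224.582640

θ=287°: 182.1233
θ=336°: 224.5826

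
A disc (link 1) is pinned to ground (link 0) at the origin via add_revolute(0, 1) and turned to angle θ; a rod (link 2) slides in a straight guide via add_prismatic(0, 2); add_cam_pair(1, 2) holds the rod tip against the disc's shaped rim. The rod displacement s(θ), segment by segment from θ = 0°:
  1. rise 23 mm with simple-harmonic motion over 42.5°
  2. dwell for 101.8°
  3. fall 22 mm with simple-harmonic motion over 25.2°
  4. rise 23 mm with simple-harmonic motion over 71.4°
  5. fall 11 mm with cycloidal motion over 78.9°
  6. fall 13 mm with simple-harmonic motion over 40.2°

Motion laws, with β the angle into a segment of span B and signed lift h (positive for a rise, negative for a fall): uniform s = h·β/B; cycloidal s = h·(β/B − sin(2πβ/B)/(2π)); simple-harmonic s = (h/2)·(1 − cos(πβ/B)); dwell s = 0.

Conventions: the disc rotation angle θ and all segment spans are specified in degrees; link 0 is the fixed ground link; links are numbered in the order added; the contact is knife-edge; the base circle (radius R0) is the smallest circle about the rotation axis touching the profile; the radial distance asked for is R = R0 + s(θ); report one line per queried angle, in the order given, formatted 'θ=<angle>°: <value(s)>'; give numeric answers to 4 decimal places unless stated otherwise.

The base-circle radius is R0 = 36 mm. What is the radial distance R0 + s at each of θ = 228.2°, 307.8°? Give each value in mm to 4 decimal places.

segment 1 (0° to 42.5°, simple-harmonic, h = 23) is passed completely: s = 0.0000 + (23) = 23.0000
segment 2 (42.5° to 144.3°, dwell): s unchanged at 23.0000
segment 3 (144.3° to 169.5°, simple-harmonic, h = -22) is passed completely: s = 23.0000 + (-22) = 1.0000
θ = 228.2° falls in segment 4 (169.5° to 240.9°, simple-harmonic, h = 23): β = 228.2 − 169.5 = 58.7°, B = 71.4°; Δs = 23/2·(1 − cos(π·0.8221)) = 21.2508; s = 1.0000 + 21.2508 = 22.2508
segment 4 (169.5° to 240.9°, simple-harmonic, h = 23) is passed completely: s = 1.0000 + (23) = 24.0000
θ = 307.8° falls in segment 5 (240.9° to 319.8°, cycloidal, h = -11): β = 307.8 − 240.9 = 66.9°, B = 78.9°; Δs = -11·(0.8479 − sin(2π·0.8479)/(2π)) = -10.7567; s = 24.0000 − 10.7567 = 13.2433
θ=228.2°: R = R0 + s = 36 + 22.2508 = 58.2508
θ=307.8°: R = R0 + s = 36 + 13.2433 = 49.2433

θ=228.2°: 58.2508
θ=307.8°: 49.2433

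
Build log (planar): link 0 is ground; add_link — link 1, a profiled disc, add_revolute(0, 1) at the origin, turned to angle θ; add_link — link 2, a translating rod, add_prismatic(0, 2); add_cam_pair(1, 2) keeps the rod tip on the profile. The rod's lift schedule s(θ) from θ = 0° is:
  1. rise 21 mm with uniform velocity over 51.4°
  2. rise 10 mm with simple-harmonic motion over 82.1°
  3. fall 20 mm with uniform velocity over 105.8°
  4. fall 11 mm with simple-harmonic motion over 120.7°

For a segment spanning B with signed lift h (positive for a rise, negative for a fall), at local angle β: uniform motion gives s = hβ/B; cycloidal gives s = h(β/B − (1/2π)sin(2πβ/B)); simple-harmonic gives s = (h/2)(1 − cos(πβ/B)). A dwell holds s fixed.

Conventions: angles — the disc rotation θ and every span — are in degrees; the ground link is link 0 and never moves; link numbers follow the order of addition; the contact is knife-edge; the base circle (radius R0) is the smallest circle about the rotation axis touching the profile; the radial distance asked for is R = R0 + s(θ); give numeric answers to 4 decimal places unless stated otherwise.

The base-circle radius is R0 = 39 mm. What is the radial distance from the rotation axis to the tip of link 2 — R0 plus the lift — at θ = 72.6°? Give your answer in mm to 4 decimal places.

seg 1 [0°–51.4°] uniform, h=21: full span → s += 21 → s = 21.0000
seg 2 [51.4°–133.5°] simple-harmonic, h=10: θ=72.6° here. β=21.2, B=82.1. 10/2·(1 − cos(π·0.2582)) = 1.5570 → s = 22.5570
R = R0 + s = 39 + 22.5570 = 61.5570

61.5570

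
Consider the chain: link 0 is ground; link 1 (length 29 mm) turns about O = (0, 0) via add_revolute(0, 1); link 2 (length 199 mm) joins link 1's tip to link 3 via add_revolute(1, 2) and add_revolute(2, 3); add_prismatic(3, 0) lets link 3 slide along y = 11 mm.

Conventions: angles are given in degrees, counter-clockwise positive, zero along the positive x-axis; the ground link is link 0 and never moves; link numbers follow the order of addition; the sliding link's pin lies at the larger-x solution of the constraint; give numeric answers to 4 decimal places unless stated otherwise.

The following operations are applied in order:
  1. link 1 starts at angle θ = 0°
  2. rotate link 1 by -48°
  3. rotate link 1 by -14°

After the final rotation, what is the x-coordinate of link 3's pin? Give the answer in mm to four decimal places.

geometry: r = 29 mm, L = 199 mm, e = 11 mm; θ starts at 0°
rotate link 1 by -48°: θ ← 0° -48° = -48°
rotate link 1 by -14°: θ ← -48° -14° = -62°
crank pin P = (r cos θ, r sin θ) = (13.614675, -25.605480)
h = r sin θ − e = -25.605480 − 11 = -36.605480
x = r cos θ + √(L² − h²) = 13.614675 + 195.604291 = 209.218967

209.2190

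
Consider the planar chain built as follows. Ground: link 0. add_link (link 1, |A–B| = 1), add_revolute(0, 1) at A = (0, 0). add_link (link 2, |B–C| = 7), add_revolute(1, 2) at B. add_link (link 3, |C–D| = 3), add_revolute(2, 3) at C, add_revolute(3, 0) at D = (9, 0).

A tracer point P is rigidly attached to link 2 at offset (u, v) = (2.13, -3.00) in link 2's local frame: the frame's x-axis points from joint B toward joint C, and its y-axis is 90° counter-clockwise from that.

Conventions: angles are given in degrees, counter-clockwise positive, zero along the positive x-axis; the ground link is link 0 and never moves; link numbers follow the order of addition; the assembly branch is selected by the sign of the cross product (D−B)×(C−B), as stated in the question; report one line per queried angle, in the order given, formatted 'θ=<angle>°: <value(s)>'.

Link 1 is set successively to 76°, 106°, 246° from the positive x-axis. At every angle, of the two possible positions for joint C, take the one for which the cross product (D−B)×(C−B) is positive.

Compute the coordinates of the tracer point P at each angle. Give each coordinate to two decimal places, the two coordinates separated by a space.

A=(0,0), D=(9.00,0)
θ=76°: B = A + 1.00·(cos76°, sin76°) = (0.2419, 0.9703)
θ=76°: |BD| = 8.8117
θ=76°: circle(B,7.00) ∩ circle(D,3.00): a=6.6756, h=2.1064
θ=76°:   candidates: C₊=(7.1088,2.3288) cross=18.561; C₋=(6.6449,-1.8584) cross=-18.561
θ=76°:   branch + wants cross > 0 → take C=(7.1088,2.3288) (cross=18.561)
θ=76°: ex = (C−B)/|BC| = (0.9810,0.1941); ey = (-0.1941,0.9810)
θ=76°: P = B + 2.13·ex + -3.00·ey = (2.9137,-1.5593)
θ=106°: B = A + 1.00·(cos106°, sin106°) = (-0.2756, 0.9613)
θ=106°: |BD| = 9.3253
θ=106°: circle(B,7.00) ∩ circle(D,3.00): a=6.8074, h=1.6309
θ=106°:   candidates: C₊=(6.6636,1.8818) cross=15.209; C₋=(6.3273,-1.3627) cross=-15.209
θ=106°:   branch + wants cross > 0 → take C=(6.6636,1.8818) (cross=15.209)
θ=106°: ex = (C−B)/|BC| = (0.9913,0.1315); ey = (-0.1315,0.9913)
θ=106°: P = B + 2.13·ex + -3.00·ey = (2.2304,-1.7326)
θ=246°: B = A + 1.00·(cos246°, sin246°) = (-0.4067, -0.9135)
θ=246°: |BD| = 9.4510
θ=246°: circle(B,7.00) ∩ circle(D,3.00): a=6.8417, h=1.4804
θ=246°:   candidates: C₊=(6.2598,1.2212) cross=13.991; C₋=(6.5460,-1.7256) cross=-13.991
θ=246°:   branch + wants cross > 0 → take C=(6.2598,1.2212) (cross=13.991)
θ=246°: ex = (C−B)/|BC| = (0.9524,0.3050); ey = (-0.3050,0.9524)
θ=246°: P = B + 2.13·ex + -3.00·ey = (2.5367,-3.1211)

θ=76°: 2.91 -1.56
θ=106°: 2.23 -1.73
θ=246°: 2.54 -3.12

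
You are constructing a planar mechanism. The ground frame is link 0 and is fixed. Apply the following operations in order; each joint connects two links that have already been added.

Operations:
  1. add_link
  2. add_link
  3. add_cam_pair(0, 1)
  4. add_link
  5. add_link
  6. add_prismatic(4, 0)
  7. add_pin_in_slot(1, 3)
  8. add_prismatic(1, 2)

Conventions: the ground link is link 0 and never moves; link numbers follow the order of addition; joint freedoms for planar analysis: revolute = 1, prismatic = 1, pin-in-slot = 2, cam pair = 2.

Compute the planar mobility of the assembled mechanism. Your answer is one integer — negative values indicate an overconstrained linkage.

ground; <1,0,0>
#1 <2,0,0>
#2 <3,0,0>
C:0↔1 J2 <3,0,1>
#3 <4,0,1>
#4 <5,0,1>
P:4↔0 J1 <5,1,1>
PS:1↔3 J2 <5,1,2>
P:1↔2 J1 <5,2,2>
3×4 − 2×2 − 1×2 = 6

M = 6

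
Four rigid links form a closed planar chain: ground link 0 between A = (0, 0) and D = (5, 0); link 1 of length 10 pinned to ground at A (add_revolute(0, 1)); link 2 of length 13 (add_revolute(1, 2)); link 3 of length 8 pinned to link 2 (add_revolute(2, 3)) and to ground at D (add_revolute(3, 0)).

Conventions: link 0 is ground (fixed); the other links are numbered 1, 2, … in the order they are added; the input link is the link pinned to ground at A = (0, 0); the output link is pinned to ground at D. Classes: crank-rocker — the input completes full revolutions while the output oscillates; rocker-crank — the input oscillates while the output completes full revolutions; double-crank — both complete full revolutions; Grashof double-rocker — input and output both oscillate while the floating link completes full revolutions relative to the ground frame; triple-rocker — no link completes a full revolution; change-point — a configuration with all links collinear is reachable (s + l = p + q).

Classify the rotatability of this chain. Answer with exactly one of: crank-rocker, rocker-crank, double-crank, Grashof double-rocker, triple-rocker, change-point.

lengths: ground=5, input=10, coupler=13, output=8
sorted: s=5 (shortest), l=13 (longest), p+q=18
s + l = 18 vs p + q = 18
s + l = p + q → change-point (collinear configuration reachable)

change-point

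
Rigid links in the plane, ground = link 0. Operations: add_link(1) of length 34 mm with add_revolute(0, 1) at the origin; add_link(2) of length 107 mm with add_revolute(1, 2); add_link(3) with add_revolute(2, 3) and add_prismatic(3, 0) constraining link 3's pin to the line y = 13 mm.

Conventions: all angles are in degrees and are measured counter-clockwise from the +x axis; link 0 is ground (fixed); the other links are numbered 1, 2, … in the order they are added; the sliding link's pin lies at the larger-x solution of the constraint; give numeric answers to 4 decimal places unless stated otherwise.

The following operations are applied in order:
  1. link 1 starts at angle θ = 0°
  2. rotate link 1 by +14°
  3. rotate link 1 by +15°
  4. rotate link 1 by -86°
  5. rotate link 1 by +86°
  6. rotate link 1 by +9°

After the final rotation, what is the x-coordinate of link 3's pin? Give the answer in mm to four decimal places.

geometry: r = 34 mm, L = 107 mm, e = 13 mm; θ starts at 0°
rotate link 1 by +14°: θ ← 0° +14° = 14°
rotate link 1 by +15°: θ ← 14° +15° = 29°
rotate link 1 by -86°: θ ← 29° -86° = -57°
rotate link 1 by +86°: θ ← -57° +86° = 29°
rotate link 1 by +9°: θ ← 29° +9° = 38°
crank pin P = (r cos θ, r sin θ) = (26.792366, 20.932490)
h = r sin θ − e = 20.932490 − 13 = 7.932490
x = r cos θ + √(L² − h²) = 26.792366 + 106.705556 = 133.497921

133.4979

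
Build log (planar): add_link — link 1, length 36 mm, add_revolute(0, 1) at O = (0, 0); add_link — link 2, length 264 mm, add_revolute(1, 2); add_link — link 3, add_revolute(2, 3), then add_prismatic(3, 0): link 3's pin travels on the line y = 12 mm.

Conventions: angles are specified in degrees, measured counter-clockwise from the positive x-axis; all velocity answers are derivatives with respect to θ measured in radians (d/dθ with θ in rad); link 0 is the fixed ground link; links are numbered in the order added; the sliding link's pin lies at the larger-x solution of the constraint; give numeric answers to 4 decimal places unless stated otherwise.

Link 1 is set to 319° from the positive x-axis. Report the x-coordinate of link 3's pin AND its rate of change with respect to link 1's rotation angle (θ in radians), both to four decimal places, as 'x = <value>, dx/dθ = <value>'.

geometry: r = 36 mm, L = 264 mm, e = 12 mm
crank pin P = (r cos θ, r sin θ) = (27.169545, -23.618125)
h = r sin θ − e = -23.618125 − 12 = -35.618125
x = r cos θ + √(L² − h²) = 27.169545 + 261.586217 = 288.755762
dx/dθ = −r sin θ − h·r cos θ/√(L² − h²) (θ in radians; h = -35.618125) = 27.317587

x = 288.7558, dx/dθ = 27.3176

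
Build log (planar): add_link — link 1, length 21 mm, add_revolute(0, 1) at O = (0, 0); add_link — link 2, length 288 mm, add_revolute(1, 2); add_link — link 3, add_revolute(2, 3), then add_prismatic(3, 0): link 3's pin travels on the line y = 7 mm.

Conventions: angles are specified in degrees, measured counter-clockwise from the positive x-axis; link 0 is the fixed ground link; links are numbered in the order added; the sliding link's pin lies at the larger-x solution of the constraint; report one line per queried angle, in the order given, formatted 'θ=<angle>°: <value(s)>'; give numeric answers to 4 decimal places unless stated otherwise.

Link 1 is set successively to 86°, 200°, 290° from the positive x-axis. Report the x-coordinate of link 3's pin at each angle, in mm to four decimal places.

geometry: r = 21 mm, L = 288 mm, e = 7 mm
θ=86°: crank pin P = (r cos θ, r sin θ) = (1.464886, 20.948845)
θ=86°: h = r sin θ − e = 20.948845 − 7 = 13.948845
θ=86°: x = r cos θ + √(L² − h²) = 1.464886 + 287.662006 = 289.126892
θ=200°: crank pin P = (r cos θ, r sin θ) = (-19.733545, -7.182423)
θ=200°: h = r sin θ − e = -7.182423 − 7 = -14.182423
θ=200°: x = r cos θ + √(L² − h²) = -19.733545 + 287.650585 = 267.917040
θ=290°: crank pin P = (r cos θ, r sin θ) = (7.182423, -19.733545)
θ=290°: h = r sin θ − e = -19.733545 − 7 = -26.733545
θ=290°: x = r cos θ + √(L² − h²) = 7.182423 + 286.756548 = 293.938971

θ=86°: 289.1269
θ=200°: 267.9170
θ=290°: 293.9390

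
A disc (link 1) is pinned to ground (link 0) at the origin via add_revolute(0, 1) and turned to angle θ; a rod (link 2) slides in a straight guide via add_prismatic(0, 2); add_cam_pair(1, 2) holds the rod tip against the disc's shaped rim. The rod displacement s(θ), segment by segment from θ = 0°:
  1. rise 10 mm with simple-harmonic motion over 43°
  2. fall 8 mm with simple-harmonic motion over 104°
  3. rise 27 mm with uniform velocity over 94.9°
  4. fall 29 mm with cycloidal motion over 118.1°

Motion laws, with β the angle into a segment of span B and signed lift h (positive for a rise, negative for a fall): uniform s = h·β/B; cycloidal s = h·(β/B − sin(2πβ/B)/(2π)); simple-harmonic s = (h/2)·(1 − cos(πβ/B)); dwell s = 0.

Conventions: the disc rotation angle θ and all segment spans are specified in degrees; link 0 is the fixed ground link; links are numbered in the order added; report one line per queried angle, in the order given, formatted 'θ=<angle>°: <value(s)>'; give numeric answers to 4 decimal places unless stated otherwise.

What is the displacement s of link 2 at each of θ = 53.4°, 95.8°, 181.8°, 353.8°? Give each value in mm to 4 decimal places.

segment 1 (0° to 43°, simple-harmonic, h = 10) is passed completely: s = 0.0000 + (10) = 10.0000
θ = 53.4° falls in segment 2 (43° to 147°, simple-harmonic, h = -8): β = 53.4 − 43 = 10.4°, B = 104°; Δs = -8/2·(1 − cos(π·0.1000)) = -0.1958; s = 10.0000 − 0.1958 = 9.8042
θ = 95.8° falls in segment 2 (43° to 147°, simple-harmonic, h = -8): β = 95.8 − 43 = 52.8°, B = 104°; Δs = -8/2·(1 − cos(π·0.5077)) = -4.0967; s = 10.0000 − 4.0967 = 5.9033
segment 2 (43° to 147°, simple-harmonic, h = -8) is passed completely: s = 10.0000 + (-8) = 2.0000
θ = 181.8° falls in segment 3 (147° to 241.9°, uniform, h = 27): β = 181.8 − 147 = 34.8°, B = 94.9°; Δs = 27·34.8/94.9 = 9.9009; s = 2.0000 + 9.9009 = 11.9009
segment 3 (147° to 241.9°, uniform, h = 27) is passed completely: s = 2.0000 + (27) = 29.0000
θ = 353.8° falls in segment 4 (241.9° to 360°, cycloidal, h = -29): β = 353.8 − 241.9 = 111.9°, B = 118.1°; Δs = -29·(0.9475 − sin(2π·0.9475)/(2π)) = -28.9725; s = 29.0000 − 28.9725 = 0.0275

θ=53.4°: 9.8042
θ=95.8°: 5.9033
θ=181.8°: 11.9009
θ=353.8°: 0.0275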